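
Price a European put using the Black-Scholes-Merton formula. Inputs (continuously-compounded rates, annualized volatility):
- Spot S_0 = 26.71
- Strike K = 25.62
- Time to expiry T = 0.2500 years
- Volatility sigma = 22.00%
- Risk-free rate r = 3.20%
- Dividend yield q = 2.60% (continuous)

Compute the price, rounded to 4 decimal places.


d1 = (ln(S/K) + (r - q + 0.5*sigma^2) * T) / (sigma * sqrt(T)) = 0.44740664
d2 = d1 - sigma * sqrt(T) = 0.33740664
exp(-rT) = 0.99203191; exp(-qT) = 0.99352108
P = K * exp(-rT) * N(-d2) - S_0 * exp(-qT) * N(-d1)
N(-d1) = 0.32729074; N(-d2) = 0.36790519
P = 25.6200 * 0.99203191 * 0.36790519 - 26.7100 * 0.99352108 * 0.32729074 = 0.6653

Answer: Price = 0.6653


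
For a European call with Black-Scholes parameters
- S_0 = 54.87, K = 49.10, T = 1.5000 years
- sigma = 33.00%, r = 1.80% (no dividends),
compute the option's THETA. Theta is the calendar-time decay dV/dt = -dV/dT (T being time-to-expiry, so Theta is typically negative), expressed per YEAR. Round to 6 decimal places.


Answer: Theta = -3.021619

Derivation:
d1 = 0.5437934436; d2 = 0.1396276360
phi(d1) = 0.3441099028; exp(-qT) = 1.0000000000; exp(-rT) = 0.9733612415
Theta = -S*exp(-qT)*phi(d1)*sigma/(2*sqrt(T)) - r*K*exp(-rT)*N(d2) + q*S*exp(-qT)*N(d1)
N(d1) = 0.7067081895; N(d2) = 0.5555228979; sqrt(T) = 1.2247448714
Term 1 = -54.8700 * 1.0000000000 * 0.3441099028 * 0.3300 / (2 * 1.2247448714) = -2.5437266840
Term 2 = -0.0180 * 49.1000 * 0.9733612415 * 0.5555228979 = -0.4778922756
Term 3 = 0 (no dividend yield, q = 0)
Theta = -2.5437266840 + (-0.4778922756) + (0.0000000000) = -3.021619


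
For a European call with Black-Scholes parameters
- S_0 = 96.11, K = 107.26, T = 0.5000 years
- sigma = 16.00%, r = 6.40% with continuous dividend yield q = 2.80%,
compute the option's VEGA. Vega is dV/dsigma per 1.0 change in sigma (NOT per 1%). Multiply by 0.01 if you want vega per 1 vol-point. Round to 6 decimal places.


Answer: Vega = 20.112526

Derivation:
d1 = -0.7545043672; d2 = -0.8676414522
phi(d1) = 0.3001187788; exp(-qT) = 0.9860975443; exp(-rT) = 0.9685065821
Vega = S * exp(-qT) * phi(d1) * sqrt(T) = 96.1100 * 0.9860975443 * 0.3001187788 * 0.7071067812 = 20.112526


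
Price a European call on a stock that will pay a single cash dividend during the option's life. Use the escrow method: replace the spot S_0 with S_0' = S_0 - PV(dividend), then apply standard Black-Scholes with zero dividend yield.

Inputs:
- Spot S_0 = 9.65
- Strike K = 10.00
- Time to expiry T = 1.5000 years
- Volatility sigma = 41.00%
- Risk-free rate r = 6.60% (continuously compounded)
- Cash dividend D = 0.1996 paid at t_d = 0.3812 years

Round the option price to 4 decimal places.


PV(D) = D * exp(-r * t_d) = 0.1996 * 0.97515466 = 0.19464087
S_0' = S_0 - PV(D) = 9.6500 - 0.19464087 = 9.45535913
d1 = (ln(S_0'/K) + (r + sigma^2/2)*T) / (sigma*sqrt(T)) = 0.33669848
d2 = d1 - sigma*sqrt(T) = -0.16544692
exp(-rT) = 0.90574271
N(d1) = 0.63182790; N(d2) = 0.43429611
C = S_0' * N(d1) - K * exp(-rT) * N(d2) = 9.45535913 * 0.63182790 - 10.0000 * 0.90574271 * 0.43429611 = 2.0406

Answer: Price = 2.0406


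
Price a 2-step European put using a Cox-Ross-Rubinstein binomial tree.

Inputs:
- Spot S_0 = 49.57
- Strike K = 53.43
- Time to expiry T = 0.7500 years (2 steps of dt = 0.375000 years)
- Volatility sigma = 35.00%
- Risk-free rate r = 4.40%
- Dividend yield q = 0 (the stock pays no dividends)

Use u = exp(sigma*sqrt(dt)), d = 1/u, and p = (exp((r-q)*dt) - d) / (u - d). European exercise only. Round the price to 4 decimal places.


dt = T/N = 0.375000
u = exp(sigma*sqrt(dt)) = 1.239032; d = 1/u = 0.807082
p = (exp((r-q)*dt) - d) / (u - d) = 0.485137
Discount per step: exp(-r*dt) = 0.983635
Stock lattice S(k, i) with i counting down-moves:
  k=0: S(0,0) = 49.5700
  k=1: S(1,0) = 61.4188; S(1,1) = 40.0070
  k=2: S(2,0) = 76.0999; S(2,1) = 49.5700; S(2,2) = 32.2890
Terminal payoffs V(N, i) = max(K - S_T, 0):
  V(2,0) = 0.000000; V(2,1) = 3.860000; V(2,2) = 21.141049
Backward induction: V(k, i) = exp(-r*dt) * [p * V(k+1, i) + (1-p) * V(k+1, i+1)].
  V(1,0) = exp(-r*dt) * [p*0.000000 + (1-p)*3.860000] = 1.954847
  V(1,1) = exp(-r*dt) * [p*3.860000 + (1-p)*21.141049] = 12.548597
  V(0,0) = exp(-r*dt) * [p*1.954847 + (1-p)*12.548597] = 7.287926

Answer: Price = V(0,0) = 7.2879


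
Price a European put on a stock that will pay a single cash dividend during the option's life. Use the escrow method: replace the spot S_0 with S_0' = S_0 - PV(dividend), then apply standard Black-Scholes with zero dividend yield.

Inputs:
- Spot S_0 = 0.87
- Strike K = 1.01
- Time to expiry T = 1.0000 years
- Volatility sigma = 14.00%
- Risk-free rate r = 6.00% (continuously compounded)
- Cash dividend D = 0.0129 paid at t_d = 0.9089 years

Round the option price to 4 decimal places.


PV(D) = D * exp(-r * t_d) = 0.0129 * 0.94692631 = 0.01221535
S_0' = S_0 - PV(D) = 0.8700 - 0.01221535 = 0.85778465
d1 = (ln(S_0'/K) + (r + sigma^2/2)*T) / (sigma*sqrt(T)) = -0.66823237
d2 = d1 - sigma*sqrt(T) = -0.80823237
exp(-rT) = 0.94176453
N(-d1) = 0.74800736; N(-d2) = 0.79052159
P = K * exp(-rT) * N(-d2) - S_0' * N(-d1) = 1.0100 * 0.94176453 * 0.79052159 - 0.85778465 * 0.74800736 = 0.1103

Answer: Price = 0.1103


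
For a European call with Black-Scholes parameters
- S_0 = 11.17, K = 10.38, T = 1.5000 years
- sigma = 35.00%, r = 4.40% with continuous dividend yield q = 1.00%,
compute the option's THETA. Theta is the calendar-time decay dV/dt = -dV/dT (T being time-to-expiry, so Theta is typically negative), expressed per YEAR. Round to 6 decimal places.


Answer: Theta = -0.702746

Derivation:
d1 = 0.5044216389; d2 = 0.0757609339
phi(d1) = 0.3512843997; exp(-qT) = 0.9851119396; exp(-rT) = 0.9361308643
Theta = -S*exp(-qT)*phi(d1)*sigma/(2*sqrt(T)) - r*K*exp(-rT)*N(d2) + q*S*exp(-qT)*N(d1)
N(d1) = 0.6930174424; N(d2) = 0.5301953515; sqrt(T) = 1.2247448714
Term 1 = -11.1700 * 0.9851119396 * 0.3512843997 * 0.3500 / (2 * 1.2247448714) = -0.5523190701
Term 2 = -0.0440 * 10.3800 * 0.9361308643 * 0.5301953515 = -0.2266848573
Term 3 = 0.0100 * 11.1700 * 0.9851119396 * 0.6930174424 = 0.0762575628
Theta = -0.5523190701 + (-0.2266848573) + (0.0762575628) = -0.702746


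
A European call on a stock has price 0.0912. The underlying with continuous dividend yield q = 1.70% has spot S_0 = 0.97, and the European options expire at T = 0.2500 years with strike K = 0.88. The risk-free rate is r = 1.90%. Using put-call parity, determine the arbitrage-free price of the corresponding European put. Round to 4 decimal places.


Answer: Put price = 0.0011

Derivation:
Put-call parity: C - P = S_0 * exp(-qT) - K * exp(-rT).
S_0 * exp(-qT) = 0.9700 * 0.99575902 = 0.96588625
K * exp(-rT) = 0.8800 * 0.99526126 = 0.87582991
P = C - S*exp(-qT) + K*exp(-rT)
P = 0.0912 - 0.96588625 + 0.87582991 = 0.0011


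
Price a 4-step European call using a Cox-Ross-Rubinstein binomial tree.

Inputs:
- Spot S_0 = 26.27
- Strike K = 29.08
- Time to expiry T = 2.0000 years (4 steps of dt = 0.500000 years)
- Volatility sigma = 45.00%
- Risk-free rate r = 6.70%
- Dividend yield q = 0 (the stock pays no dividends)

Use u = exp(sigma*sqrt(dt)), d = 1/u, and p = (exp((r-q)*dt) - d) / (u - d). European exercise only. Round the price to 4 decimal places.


dt = T/N = 0.500000
u = exp(sigma*sqrt(dt)) = 1.374648; d = 1/u = 0.727459
p = (exp((r-q)*dt) - d) / (u - d) = 0.473754
Discount per step: exp(-r*dt) = 0.967055
Stock lattice S(k, i) with i counting down-moves:
  k=0: S(0,0) = 26.2700
  k=1: S(1,0) = 36.1120; S(1,1) = 19.1103
  k=2: S(2,0) = 49.6413; S(2,1) = 26.2700; S(2,2) = 13.9020
  k=3: S(3,0) = 68.2394; S(3,1) = 36.1120; S(3,2) = 19.1103; S(3,3) = 10.1131
  k=4: S(4,0) = 93.8052; S(4,1) = 49.6413; S(4,2) = 26.2700; S(4,3) = 13.9020; S(4,4) = 7.3569
Terminal payoffs V(N, i) = max(S_T - K, 0):
  V(4,0) = 64.725155; V(4,1) = 20.561328; V(4,2) = 0.000000; V(4,3) = 0.000000; V(4,4) = 0.000000
Backward induction: V(k, i) = exp(-r*dt) * [p * V(k+1, i) + (1-p) * V(k+1, i+1)].
  V(3,0) = exp(-r*dt) * [p*64.725155 + (1-p)*20.561328] = 40.117419
  V(3,1) = exp(-r*dt) * [p*20.561328 + (1-p)*0.000000] = 9.420093
  V(3,2) = exp(-r*dt) * [p*0.000000 + (1-p)*0.000000] = 0.000000
  V(3,3) = exp(-r*dt) * [p*0.000000 + (1-p)*0.000000] = 0.000000
  V(2,0) = exp(-r*dt) * [p*40.117419 + (1-p)*9.420093] = 23.173608
  V(2,1) = exp(-r*dt) * [p*9.420093 + (1-p)*0.000000] = 4.315779
  V(2,2) = exp(-r*dt) * [p*0.000000 + (1-p)*0.000000] = 0.000000
  V(1,0) = exp(-r*dt) * [p*23.173608 + (1-p)*4.315779] = 12.813236
  V(1,1) = exp(-r*dt) * [p*4.315779 + (1-p)*0.000000] = 1.977257
  V(0,0) = exp(-r*dt) * [p*12.813236 + (1-p)*1.977257] = 6.876578

Answer: Price = V(0,0) = 6.8766


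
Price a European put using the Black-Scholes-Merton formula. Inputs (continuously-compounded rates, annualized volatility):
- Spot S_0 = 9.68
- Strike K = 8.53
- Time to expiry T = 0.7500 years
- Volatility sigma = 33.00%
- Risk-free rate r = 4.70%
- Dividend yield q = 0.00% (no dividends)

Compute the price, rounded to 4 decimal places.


d1 = (ln(S/K) + (r - q + 0.5*sigma^2) * T) / (sigma * sqrt(T)) = 0.70877632
d2 = d1 - sigma * sqrt(T) = 0.42298794
exp(-rT) = 0.96536405; exp(-qT) = 1.00000000
P = K * exp(-rT) * N(-d2) - S_0 * exp(-qT) * N(-d1)
N(-d1) = 0.23923165; N(-d2) = 0.33615203
P = 8.5300 * 0.96536405 * 0.33615203 - 9.6800 * 1.00000000 * 0.23923165 = 0.4523

Answer: Price = 0.4523


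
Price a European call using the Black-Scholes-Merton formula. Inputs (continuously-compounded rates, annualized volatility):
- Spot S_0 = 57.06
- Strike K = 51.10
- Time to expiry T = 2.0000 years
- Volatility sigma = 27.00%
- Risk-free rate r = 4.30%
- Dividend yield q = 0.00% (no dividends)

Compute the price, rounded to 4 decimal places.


Answer: Price = 13.9565

Derivation:
d1 = (ln(S/K) + (r - q + 0.5*sigma^2) * T) / (sigma * sqrt(T)) = 0.70506101
d2 = d1 - sigma * sqrt(T) = 0.32322335
exp(-rT) = 0.91759423; exp(-qT) = 1.00000000
C = S_0 * exp(-qT) * N(d1) - K * exp(-rT) * N(d2)
N(d1) = 0.75961387; N(d2) = 0.62673695
C = 57.0600 * 1.00000000 * 0.75961387 - 51.1000 * 0.91759423 * 0.62673695 = 13.9565


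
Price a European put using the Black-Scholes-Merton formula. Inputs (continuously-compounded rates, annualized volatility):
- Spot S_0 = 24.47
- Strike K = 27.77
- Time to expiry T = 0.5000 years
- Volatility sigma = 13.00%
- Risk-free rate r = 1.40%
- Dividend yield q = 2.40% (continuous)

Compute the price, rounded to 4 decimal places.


d1 = (ln(S/K) + (r - q + 0.5*sigma^2) * T) / (sigma * sqrt(T)) = -1.38466111
d2 = d1 - sigma * sqrt(T) = -1.47658499
exp(-rT) = 0.99302444; exp(-qT) = 0.98807171
P = K * exp(-rT) * N(-d2) - S_0 * exp(-qT) * N(-d1)
N(-d1) = 0.91692194; N(-d2) = 0.93010654
P = 27.7700 * 0.99302444 * 0.93010654 - 24.4700 * 0.98807171 * 0.91692194 = 3.4794

Answer: Price = 3.4794


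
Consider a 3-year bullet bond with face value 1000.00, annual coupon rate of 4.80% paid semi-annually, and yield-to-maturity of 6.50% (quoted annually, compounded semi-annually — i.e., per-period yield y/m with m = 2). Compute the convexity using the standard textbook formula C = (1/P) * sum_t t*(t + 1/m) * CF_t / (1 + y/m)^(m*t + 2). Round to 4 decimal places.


Coupon per period c = face * coupon_rate / m = 24.000000
Periods per year m = 2; per-period yield y/m = 0.032500
Number of cashflows N = 6
Cashflows (t years, CF_t, discount factor 1/(1+y/m)^(m*t), PV):
  t = 0.5000: CF_t = 24.000000, DF = 0.968523, PV = 23.244552
  t = 1.0000: CF_t = 24.000000, DF = 0.938037, PV = 22.512883
  t = 1.5000: CF_t = 24.000000, DF = 0.908510, PV = 21.804245
  t = 2.0000: CF_t = 24.000000, DF = 0.879913, PV = 21.117913
  t = 2.5000: CF_t = 24.000000, DF = 0.852216, PV = 20.453185
  t = 3.0000: CF_t = 1024.000000, DF = 0.825391, PV = 845.200207
Price P = sum_t PV_t = 954.332986
Convexity numerator sum_t t*(t + 1/m) * CF_t / (1+y/m)^(m*t + 2):
  t = 0.5000: term = 10.902123
  t = 1.0000: term = 31.676870
  t = 1.5000: term = 61.359554
  t = 2.0000: term = 99.046899
  t = 2.5000: term = 143.893800
  t = 3.0000: term = 8324.703478
Convexity = (1/P) * sum = 8671.582724 / 954.332986 = 9.086538

Answer: Convexity = 9.0865


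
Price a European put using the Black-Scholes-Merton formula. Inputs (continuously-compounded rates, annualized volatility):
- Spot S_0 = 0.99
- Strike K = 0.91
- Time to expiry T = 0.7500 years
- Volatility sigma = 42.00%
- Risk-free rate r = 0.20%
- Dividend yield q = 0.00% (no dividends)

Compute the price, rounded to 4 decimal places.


Answer: Price = 0.1001

Derivation:
d1 = (ln(S/K) + (r - q + 0.5*sigma^2) * T) / (sigma * sqrt(T)) = 0.41764513
d2 = d1 - sigma * sqrt(T) = 0.05391446
exp(-rT) = 0.99850112; exp(-qT) = 1.00000000
P = K * exp(-rT) * N(-d2) - S_0 * exp(-qT) * N(-d1)
N(-d1) = 0.33810330; N(-d2) = 0.47850166
P = 0.9100 * 0.99850112 * 0.47850166 - 0.9900 * 1.00000000 * 0.33810330 = 0.1001


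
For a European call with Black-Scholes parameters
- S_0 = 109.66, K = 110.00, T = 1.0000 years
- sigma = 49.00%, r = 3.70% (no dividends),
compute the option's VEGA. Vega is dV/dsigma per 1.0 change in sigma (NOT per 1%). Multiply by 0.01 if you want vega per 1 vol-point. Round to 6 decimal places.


d1 = 0.3141924575; d2 = -0.1758075425
phi(d1) = 0.3797291728; exp(-qT) = 1.0000000000; exp(-rT) = 0.9636761353
Vega = S * exp(-qT) * phi(d1) * sqrt(T) = 109.6600 * 1.0000000000 * 0.3797291728 * 1.0000000000 = 41.641101

Answer: Vega = 41.641101


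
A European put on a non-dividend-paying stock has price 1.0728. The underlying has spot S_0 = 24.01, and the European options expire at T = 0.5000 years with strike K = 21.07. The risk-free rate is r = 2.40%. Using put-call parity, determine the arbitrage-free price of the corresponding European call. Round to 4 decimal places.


Put-call parity: C - P = S_0 * exp(-qT) - K * exp(-rT).
S_0 * exp(-qT) = 24.0100 * 1.00000000 = 24.01000000
K * exp(-rT) = 21.0700 * 0.98807171 = 20.81867099
C = P + S*exp(-qT) - K*exp(-rT)
C = 1.0728 + 24.01000000 - 20.81867099 = 4.2641

Answer: Call price = 4.2641


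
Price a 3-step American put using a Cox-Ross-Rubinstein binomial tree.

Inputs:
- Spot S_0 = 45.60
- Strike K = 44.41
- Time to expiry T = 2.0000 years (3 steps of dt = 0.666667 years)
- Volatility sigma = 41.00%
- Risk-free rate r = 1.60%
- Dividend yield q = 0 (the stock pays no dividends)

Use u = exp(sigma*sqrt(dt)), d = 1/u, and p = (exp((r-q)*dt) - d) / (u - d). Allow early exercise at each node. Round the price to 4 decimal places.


Answer: Price = V(0,0) = 9.8117

Derivation:
dt = T/N = 0.666667
u = exp(sigma*sqrt(dt)) = 1.397610; d = 1/u = 0.715507
p = (exp((r-q)*dt) - d) / (u - d) = 0.432804
Discount per step: exp(-r*dt) = 0.989390
Stock lattice S(k, i) with i counting down-moves:
  k=0: S(0,0) = 45.6000
  k=1: S(1,0) = 63.7310; S(1,1) = 32.6271
  k=2: S(2,0) = 89.0711; S(2,1) = 45.6000; S(2,2) = 23.3449
  k=3: S(3,0) = 124.4867; S(3,1) = 63.7310; S(3,2) = 32.6271; S(3,3) = 16.7035
Terminal payoffs V(N, i) = max(K - S_T, 0):
  V(3,0) = 0.000000; V(3,1) = 0.000000; V(3,2) = 11.782871; V(3,3) = 27.706523
Backward induction: V(k, i) = exp(-r*dt) * [p * V(k+1, i) + (1-p) * V(k+1, i+1)]; then take max(V_cont, immediate exercise) for American.
  V(2,0) = exp(-r*dt) * [p*0.000000 + (1-p)*0.000000] = 0.000000; exercise = 0.000000; V(2,0) = max -> 0.000000
  V(2,1) = exp(-r*dt) * [p*0.000000 + (1-p)*11.782871] = 6.612293; exercise = 0.000000; V(2,1) = max -> 6.612293
  V(2,2) = exp(-r*dt) * [p*11.782871 + (1-p)*27.706523] = 20.593865; exercise = 21.065054; V(2,2) = max -> 21.065054
  V(1,0) = exp(-r*dt) * [p*0.000000 + (1-p)*6.612293] = 3.710676; exercise = 0.000000; V(1,0) = max -> 3.710676
  V(1,1) = exp(-r*dt) * [p*6.612293 + (1-p)*21.065054] = 14.652714; exercise = 11.782871; V(1,1) = max -> 14.652714
  V(0,0) = exp(-r*dt) * [p*3.710676 + (1-p)*14.652714] = 9.811742; exercise = 0.000000; V(0,0) = max -> 9.811742


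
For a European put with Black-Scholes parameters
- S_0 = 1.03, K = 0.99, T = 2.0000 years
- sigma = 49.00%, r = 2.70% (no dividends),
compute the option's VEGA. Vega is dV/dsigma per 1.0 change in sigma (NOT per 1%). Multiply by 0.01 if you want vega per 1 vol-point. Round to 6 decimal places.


Answer: Vega = 0.517493

Derivation:
d1 = 0.4815673357; d2 = -0.2113973099
phi(d1) = 0.3552647181; exp(-qT) = 1.0000000000; exp(-rT) = 0.9474321065
Vega = S * exp(-qT) * phi(d1) * sqrt(T) = 1.0300 * 1.0000000000 * 0.3552647181 * 1.4142135624 = 0.517493


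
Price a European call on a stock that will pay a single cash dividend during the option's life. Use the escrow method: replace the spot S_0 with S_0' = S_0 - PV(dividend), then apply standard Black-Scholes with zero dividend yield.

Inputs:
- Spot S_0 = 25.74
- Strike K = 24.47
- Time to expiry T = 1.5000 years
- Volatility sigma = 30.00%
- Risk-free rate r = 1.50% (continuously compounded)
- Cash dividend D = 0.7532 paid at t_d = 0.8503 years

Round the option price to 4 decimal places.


PV(D) = D * exp(-r * t_d) = 0.7532 * 0.98732649 = 0.74365432
S_0' = S_0 - PV(D) = 25.7400 - 0.74365432 = 24.99634568
d1 = (ln(S_0'/K) + (r + sigma^2/2)*T) / (sigma*sqrt(T)) = 0.30287060
d2 = d1 - sigma*sqrt(T) = -0.06455286
exp(-rT) = 0.97775124
N(d1) = 0.61900576; N(d2) = 0.47426501
C = S_0' * N(d1) - K * exp(-rT) * N(d2) = 24.99634568 * 0.61900576 - 24.4700 * 0.97775124 * 0.47426501 = 4.1258

Answer: Price = 4.1258


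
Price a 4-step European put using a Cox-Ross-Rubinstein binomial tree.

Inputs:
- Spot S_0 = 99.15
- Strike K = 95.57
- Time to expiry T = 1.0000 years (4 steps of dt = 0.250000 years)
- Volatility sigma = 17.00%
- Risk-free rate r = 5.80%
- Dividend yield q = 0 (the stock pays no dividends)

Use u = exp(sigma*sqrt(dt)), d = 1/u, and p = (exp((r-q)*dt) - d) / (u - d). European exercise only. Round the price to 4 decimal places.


dt = T/N = 0.250000
u = exp(sigma*sqrt(dt)) = 1.088717; d = 1/u = 0.918512
p = (exp((r-q)*dt) - d) / (u - d) = 0.564575
Discount per step: exp(-r*dt) = 0.985605
Stock lattice S(k, i) with i counting down-moves:
  k=0: S(0,0) = 99.1500
  k=1: S(1,0) = 107.9463; S(1,1) = 91.0705
  k=2: S(2,0) = 117.5230; S(2,1) = 99.1500; S(2,2) = 83.6494
  k=3: S(3,0) = 127.9493; S(3,1) = 107.9463; S(3,2) = 91.0705; S(3,3) = 76.8330
  k=4: S(4,0) = 139.3006; S(4,1) = 117.5230; S(4,2) = 99.1500; S(4,3) = 83.6494; S(4,4) = 70.5720
Terminal payoffs V(N, i) = max(K - S_T, 0):
  V(4,0) = 0.000000; V(4,1) = 0.000000; V(4,2) = 0.000000; V(4,3) = 11.920633; V(4,4) = 24.997972
Backward induction: V(k, i) = exp(-r*dt) * [p * V(k+1, i) + (1-p) * V(k+1, i+1)].
  V(3,0) = exp(-r*dt) * [p*0.000000 + (1-p)*0.000000] = 0.000000
  V(3,1) = exp(-r*dt) * [p*0.000000 + (1-p)*0.000000] = 0.000000
  V(3,2) = exp(-r*dt) * [p*0.000000 + (1-p)*11.920633] = 5.115823
  V(3,3) = exp(-r*dt) * [p*11.920633 + (1-p)*24.997972] = 17.361263
  V(2,0) = exp(-r*dt) * [p*0.000000 + (1-p)*0.000000] = 0.000000
  V(2,1) = exp(-r*dt) * [p*0.000000 + (1-p)*5.115823] = 2.195491
  V(2,2) = exp(-r*dt) * [p*5.115823 + (1-p)*17.361263] = 10.297395
  V(1,0) = exp(-r*dt) * [p*0.000000 + (1-p)*2.195491] = 0.942210
  V(1,1) = exp(-r*dt) * [p*2.195491 + (1-p)*10.297395] = 5.640875
  V(0,0) = exp(-r*dt) * [p*0.942210 + (1-p)*5.640875] = 2.945111

Answer: Price = V(0,0) = 2.9451


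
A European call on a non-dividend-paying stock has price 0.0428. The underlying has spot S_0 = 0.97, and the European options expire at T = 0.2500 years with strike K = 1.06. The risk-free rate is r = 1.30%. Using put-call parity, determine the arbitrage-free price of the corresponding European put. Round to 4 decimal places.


Put-call parity: C - P = S_0 * exp(-qT) - K * exp(-rT).
S_0 * exp(-qT) = 0.9700 * 1.00000000 = 0.97000000
K * exp(-rT) = 1.0600 * 0.99675528 = 1.05656059
P = C - S*exp(-qT) + K*exp(-rT)
P = 0.0428 - 0.97000000 + 1.05656059 = 0.1294

Answer: Put price = 0.1294


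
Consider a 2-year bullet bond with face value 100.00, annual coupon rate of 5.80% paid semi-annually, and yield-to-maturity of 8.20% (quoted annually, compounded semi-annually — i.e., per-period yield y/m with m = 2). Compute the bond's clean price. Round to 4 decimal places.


Coupon per period c = face * coupon_rate / m = 2.900000
Periods per year m = 2; per-period yield y/m = 0.041000
Number of cashflows N = 4
Cashflows (t years, CF_t, discount factor 1/(1+y/m)^(m*t), PV):
  t = 0.5000: CF_t = 2.900000, DF = 0.960615, PV = 2.785783
  t = 1.0000: CF_t = 2.900000, DF = 0.922781, PV = 2.676064
  t = 1.5000: CF_t = 2.900000, DF = 0.886437, PV = 2.570667
  t = 2.0000: CF_t = 102.900000, DF = 0.851524, PV = 87.621858
Price P = sum_t PV_t = 95.654372

Answer: Price = 95.6544


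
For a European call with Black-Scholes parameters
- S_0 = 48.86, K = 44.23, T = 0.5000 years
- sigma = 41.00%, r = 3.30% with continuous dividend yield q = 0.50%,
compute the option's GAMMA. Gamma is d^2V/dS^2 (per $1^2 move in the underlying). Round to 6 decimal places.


Answer: Gamma = 0.024326

Derivation:
d1 = 0.5366449770; d2 = 0.2467311967
phi(d1) = 0.3454413346; exp(-qT) = 0.9975031224; exp(-rT) = 0.9836353794
Gamma = exp(-qT) * phi(d1) / (S * sigma * sqrt(T)) = 0.9975031224 * 0.3454413346 / (48.8600 * 0.4100 * 0.7071067812) = 0.024326


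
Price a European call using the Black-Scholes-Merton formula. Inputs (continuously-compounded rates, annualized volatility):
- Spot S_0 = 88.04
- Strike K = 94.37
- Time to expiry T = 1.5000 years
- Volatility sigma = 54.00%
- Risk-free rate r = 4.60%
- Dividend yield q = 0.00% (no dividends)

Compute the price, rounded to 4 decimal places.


d1 = (ln(S/K) + (r - q + 0.5*sigma^2) * T) / (sigma * sqrt(T)) = 0.33002796
d2 = d1 - sigma * sqrt(T) = -0.33133427
exp(-rT) = 0.93332668; exp(-qT) = 1.00000000
C = S_0 * exp(-qT) * N(d1) - K * exp(-rT) * N(d2)
N(d1) = 0.62931058; N(d2) = 0.37019601
C = 88.0400 * 1.00000000 * 0.62931058 - 94.3700 * 0.93332668 * 0.37019601 = 22.7984

Answer: Price = 22.7984


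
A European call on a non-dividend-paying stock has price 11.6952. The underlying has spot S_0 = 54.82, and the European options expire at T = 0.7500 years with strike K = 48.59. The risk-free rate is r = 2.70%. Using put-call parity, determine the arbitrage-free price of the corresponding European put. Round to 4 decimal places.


Answer: Put price = 4.4911

Derivation:
Put-call parity: C - P = S_0 * exp(-qT) - K * exp(-rT).
S_0 * exp(-qT) = 54.8200 * 1.00000000 = 54.82000000
K * exp(-rT) = 48.5900 * 0.97995365 = 47.61594806
P = C - S*exp(-qT) + K*exp(-rT)
P = 11.6952 - 54.82000000 + 47.61594806 = 4.4911


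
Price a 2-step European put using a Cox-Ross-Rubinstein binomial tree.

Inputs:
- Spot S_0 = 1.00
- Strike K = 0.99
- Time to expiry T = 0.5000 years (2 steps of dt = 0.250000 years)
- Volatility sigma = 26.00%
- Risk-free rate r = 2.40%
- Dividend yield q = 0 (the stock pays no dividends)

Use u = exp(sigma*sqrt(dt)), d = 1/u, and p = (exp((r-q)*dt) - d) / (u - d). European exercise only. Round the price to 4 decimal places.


Answer: Price = V(0,0) = 0.0561

Derivation:
dt = T/N = 0.250000
u = exp(sigma*sqrt(dt)) = 1.138828; d = 1/u = 0.878095
p = (exp((r-q)*dt) - d) / (u - d) = 0.490627
Discount per step: exp(-r*dt) = 0.994018
Stock lattice S(k, i) with i counting down-moves:
  k=0: S(0,0) = 1.0000
  k=1: S(1,0) = 1.1388; S(1,1) = 0.8781
  k=2: S(2,0) = 1.2969; S(2,1) = 1.0000; S(2,2) = 0.7711
Terminal payoffs V(N, i) = max(K - S_T, 0):
  V(2,0) = 0.000000; V(2,1) = 0.000000; V(2,2) = 0.218948
Backward induction: V(k, i) = exp(-r*dt) * [p * V(k+1, i) + (1-p) * V(k+1, i+1)].
  V(1,0) = exp(-r*dt) * [p*0.000000 + (1-p)*0.000000] = 0.000000
  V(1,1) = exp(-r*dt) * [p*0.000000 + (1-p)*0.218948] = 0.110859
  V(0,0) = exp(-r*dt) * [p*0.000000 + (1-p)*0.110859] = 0.056131


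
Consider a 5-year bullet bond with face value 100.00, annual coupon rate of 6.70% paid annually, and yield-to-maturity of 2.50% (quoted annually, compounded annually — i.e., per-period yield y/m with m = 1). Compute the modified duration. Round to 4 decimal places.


Coupon per period c = face * coupon_rate / m = 6.700000
Periods per year m = 1; per-period yield y/m = 0.025000
Number of cashflows N = 5
Cashflows (t years, CF_t, discount factor 1/(1+y/m)^(m*t), PV):
  t = 1.0000: CF_t = 6.700000, DF = 0.975610, PV = 6.536585
  t = 2.0000: CF_t = 6.700000, DF = 0.951814, PV = 6.377156
  t = 3.0000: CF_t = 6.700000, DF = 0.928599, PV = 6.221616
  t = 4.0000: CF_t = 6.700000, DF = 0.905951, PV = 6.069869
  t = 5.0000: CF_t = 106.700000, DF = 0.883854, PV = 94.307252
Price P = sum_t PV_t = 119.512480
First compute Macaulay numerator sum_t t * PV_t:
  t * PV_t at t = 1.0000: 6.536585
  t * PV_t at t = 2.0000: 12.754313
  t * PV_t at t = 3.0000: 18.664848
  t * PV_t at t = 4.0000: 24.279477
  t * PV_t at t = 5.0000: 471.536262
Macaulay duration D = 533.771486 / 119.512480 = 4.466241
Modified duration = D / (1 + y/m) = 4.466241 / (1 + 0.025000) = 4.357308

Answer: Modified duration = 4.3573


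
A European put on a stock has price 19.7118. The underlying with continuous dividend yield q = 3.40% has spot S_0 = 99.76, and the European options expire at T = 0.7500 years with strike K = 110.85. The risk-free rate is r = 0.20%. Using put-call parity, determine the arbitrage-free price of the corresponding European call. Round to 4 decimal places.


Answer: Call price = 6.2762

Derivation:
Put-call parity: C - P = S_0 * exp(-qT) - K * exp(-rT).
S_0 * exp(-qT) = 99.7600 * 0.97482238 = 97.24828053
K * exp(-rT) = 110.8500 * 0.99850112 = 110.68384964
C = P + S*exp(-qT) - K*exp(-rT)
C = 19.7118 + 97.24828053 - 110.68384964 = 6.2762


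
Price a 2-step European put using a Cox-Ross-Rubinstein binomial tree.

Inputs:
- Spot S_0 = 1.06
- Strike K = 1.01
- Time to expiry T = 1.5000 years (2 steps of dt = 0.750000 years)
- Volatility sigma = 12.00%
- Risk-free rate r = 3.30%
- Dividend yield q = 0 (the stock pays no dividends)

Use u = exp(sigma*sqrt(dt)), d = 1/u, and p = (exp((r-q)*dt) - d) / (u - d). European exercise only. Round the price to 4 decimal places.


dt = T/N = 0.750000
u = exp(sigma*sqrt(dt)) = 1.109515; d = 1/u = 0.901295
p = (exp((r-q)*dt) - d) / (u - d) = 0.594390
Discount per step: exp(-r*dt) = 0.975554
Stock lattice S(k, i) with i counting down-moves:
  k=0: S(0,0) = 1.0600
  k=1: S(1,0) = 1.1761; S(1,1) = 0.9554
  k=2: S(2,0) = 1.3049; S(2,1) = 1.0600; S(2,2) = 0.8611
Terminal payoffs V(N, i) = max(K - S_T, 0):
  V(2,0) = 0.000000; V(2,1) = 0.000000; V(2,2) = 0.148928
Backward induction: V(k, i) = exp(-r*dt) * [p * V(k+1, i) + (1-p) * V(k+1, i+1)].
  V(1,0) = exp(-r*dt) * [p*0.000000 + (1-p)*0.000000] = 0.000000
  V(1,1) = exp(-r*dt) * [p*0.000000 + (1-p)*0.148928] = 0.058930
  V(0,0) = exp(-r*dt) * [p*0.000000 + (1-p)*0.058930] = 0.023318

Answer: Price = V(0,0) = 0.0233


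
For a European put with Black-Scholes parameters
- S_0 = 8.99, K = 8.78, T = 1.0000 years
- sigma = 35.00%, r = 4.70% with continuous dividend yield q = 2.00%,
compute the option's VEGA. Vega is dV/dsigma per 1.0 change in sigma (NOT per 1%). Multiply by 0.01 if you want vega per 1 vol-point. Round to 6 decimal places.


d1 = 0.3196755452; d2 = -0.0303244548
phi(d1) = 0.3790698613; exp(-qT) = 0.9801986733; exp(-rT) = 0.9540873976
Vega = S * exp(-qT) * phi(d1) * sqrt(T) = 8.9900 * 0.9801986733 * 0.3790698613 * 1.0000000000 = 3.340358

Answer: Vega = 3.340358


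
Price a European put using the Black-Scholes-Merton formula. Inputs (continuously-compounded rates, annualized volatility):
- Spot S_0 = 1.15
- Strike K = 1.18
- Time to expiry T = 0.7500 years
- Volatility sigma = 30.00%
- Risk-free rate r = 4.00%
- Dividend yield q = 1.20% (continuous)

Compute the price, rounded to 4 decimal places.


d1 = (ln(S/K) + (r - q + 0.5*sigma^2) * T) / (sigma * sqrt(T)) = 0.11161144
d2 = d1 - sigma * sqrt(T) = -0.14819618
exp(-rT) = 0.97044553; exp(-qT) = 0.99104038
P = K * exp(-rT) * N(-d2) - S_0 * exp(-qT) * N(-d1)
N(-d1) = 0.45556575; N(-d2) = 0.55890603
P = 1.1800 * 0.97044553 * 0.55890603 - 1.1500 * 0.99104038 * 0.45556575 = 0.1208

Answer: Price = 0.1208


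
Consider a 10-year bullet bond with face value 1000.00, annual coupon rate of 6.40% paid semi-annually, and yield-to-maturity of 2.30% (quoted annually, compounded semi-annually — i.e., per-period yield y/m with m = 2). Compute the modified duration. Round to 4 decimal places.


Answer: Modified duration = 7.8502

Derivation:
Coupon per period c = face * coupon_rate / m = 32.000000
Periods per year m = 2; per-period yield y/m = 0.011500
Number of cashflows N = 20
Cashflows (t years, CF_t, discount factor 1/(1+y/m)^(m*t), PV):
  t = 0.5000: CF_t = 32.000000, DF = 0.988631, PV = 31.636184
  t = 1.0000: CF_t = 32.000000, DF = 0.977391, PV = 31.276504
  t = 1.5000: CF_t = 32.000000, DF = 0.966279, PV = 30.920914
  t = 2.0000: CF_t = 32.000000, DF = 0.955293, PV = 30.569366
  t = 2.5000: CF_t = 32.000000, DF = 0.944432, PV = 30.221815
  t = 3.0000: CF_t = 32.000000, DF = 0.933694, PV = 29.878216
  t = 3.5000: CF_t = 32.000000, DF = 0.923079, PV = 29.538523
  t = 4.0000: CF_t = 32.000000, DF = 0.912584, PV = 29.202692
  t = 4.5000: CF_t = 32.000000, DF = 0.902209, PV = 28.870679
  t = 5.0000: CF_t = 32.000000, DF = 0.891951, PV = 28.542441
  t = 5.5000: CF_t = 32.000000, DF = 0.881810, PV = 28.217934
  t = 6.0000: CF_t = 32.000000, DF = 0.871785, PV = 27.897118
  t = 6.5000: CF_t = 32.000000, DF = 0.861873, PV = 27.579948
  t = 7.0000: CF_t = 32.000000, DF = 0.852075, PV = 27.266385
  t = 7.5000: CF_t = 32.000000, DF = 0.842387, PV = 26.956386
  t = 8.0000: CF_t = 32.000000, DF = 0.832810, PV = 26.649912
  t = 8.5000: CF_t = 32.000000, DF = 0.823341, PV = 26.346923
  t = 9.0000: CF_t = 32.000000, DF = 0.813981, PV = 26.047378
  t = 9.5000: CF_t = 32.000000, DF = 0.804726, PV = 25.751239
  t = 10.0000: CF_t = 1032.000000, DF = 0.795577, PV = 821.035537
Price P = sum_t PV_t = 1364.406091
First compute Macaulay numerator sum_t t * PV_t:
  t * PV_t at t = 0.5000: 15.818092
  t * PV_t at t = 1.0000: 31.276504
  t * PV_t at t = 1.5000: 46.381370
  t * PV_t at t = 2.0000: 61.138732
  t * PV_t at t = 2.5000: 75.554538
  t * PV_t at t = 3.0000: 89.634647
  t * PV_t at t = 3.5000: 103.384829
  t * PV_t at t = 4.0000: 116.810766
  t * PV_t at t = 4.5000: 129.918054
  t * PV_t at t = 5.0000: 142.712203
  t * PV_t at t = 5.5000: 155.198639
  t * PV_t at t = 6.0000: 167.382706
  t * PV_t at t = 6.5000: 179.269663
  t * PV_t at t = 7.0000: 190.864693
  t * PV_t at t = 7.5000: 202.172897
  t * PV_t at t = 8.0000: 213.199299
  t * PV_t at t = 8.5000: 223.948843
  t * PV_t at t = 9.0000: 234.426401
  t * PV_t at t = 9.5000: 244.636767
  t * PV_t at t = 10.0000: 8210.355370
Macaulay duration D = 10834.085013 / 1364.406091 = 7.940514
Modified duration = D / (1 + y/m) = 7.940514 / (1 + 0.011500) = 7.850236


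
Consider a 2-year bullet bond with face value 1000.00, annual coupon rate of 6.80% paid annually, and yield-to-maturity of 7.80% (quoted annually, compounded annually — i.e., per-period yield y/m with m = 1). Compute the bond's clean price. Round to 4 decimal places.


Coupon per period c = face * coupon_rate / m = 68.000000
Periods per year m = 1; per-period yield y/m = 0.078000
Number of cashflows N = 2
Cashflows (t years, CF_t, discount factor 1/(1+y/m)^(m*t), PV):
  t = 1.0000: CF_t = 68.000000, DF = 0.927644, PV = 63.079777
  t = 2.0000: CF_t = 1068.000000, DF = 0.860523, PV = 919.038555
Price P = sum_t PV_t = 982.118332

Answer: Price = 982.1183


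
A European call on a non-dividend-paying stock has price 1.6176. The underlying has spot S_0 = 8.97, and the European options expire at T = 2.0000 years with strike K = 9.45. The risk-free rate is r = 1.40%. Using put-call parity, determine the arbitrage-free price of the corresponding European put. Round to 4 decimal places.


Answer: Put price = 1.8367

Derivation:
Put-call parity: C - P = S_0 * exp(-qT) - K * exp(-rT).
S_0 * exp(-qT) = 8.9700 * 1.00000000 = 8.97000000
K * exp(-rT) = 9.4500 * 0.97238837 = 9.18907007
P = C - S*exp(-qT) + K*exp(-rT)
P = 1.6176 - 8.97000000 + 9.18907007 = 1.8367


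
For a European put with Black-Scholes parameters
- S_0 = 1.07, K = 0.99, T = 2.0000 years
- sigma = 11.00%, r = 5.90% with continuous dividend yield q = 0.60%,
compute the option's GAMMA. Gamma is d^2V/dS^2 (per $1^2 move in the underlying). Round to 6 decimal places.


Answer: Gamma = 1.072435

Derivation:
d1 = 1.2587078240; d2 = 1.1031443321
phi(d1) = 0.1806649214; exp(-qT) = 0.9880717129; exp(-rT) = 0.8886960526
Gamma = exp(-qT) * phi(d1) / (S * sigma * sqrt(T)) = 0.9880717129 * 0.1806649214 / (1.0700 * 0.1100 * 1.4142135624) = 1.072435


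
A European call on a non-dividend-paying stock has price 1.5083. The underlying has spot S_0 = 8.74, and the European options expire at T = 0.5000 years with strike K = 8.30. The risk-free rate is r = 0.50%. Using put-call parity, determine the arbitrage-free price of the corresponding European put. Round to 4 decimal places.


Put-call parity: C - P = S_0 * exp(-qT) - K * exp(-rT).
S_0 * exp(-qT) = 8.7400 * 1.00000000 = 8.74000000
K * exp(-rT) = 8.3000 * 0.99750312 = 8.27927592
P = C - S*exp(-qT) + K*exp(-rT)
P = 1.5083 - 8.74000000 + 8.27927592 = 1.0476

Answer: Put price = 1.0476


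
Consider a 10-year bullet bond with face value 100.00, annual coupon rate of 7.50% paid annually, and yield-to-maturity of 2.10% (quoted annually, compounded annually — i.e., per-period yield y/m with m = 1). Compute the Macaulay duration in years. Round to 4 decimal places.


Coupon per period c = face * coupon_rate / m = 7.500000
Periods per year m = 1; per-period yield y/m = 0.021000
Number of cashflows N = 10
Cashflows (t years, CF_t, discount factor 1/(1+y/m)^(m*t), PV):
  t = 1.0000: CF_t = 7.500000, DF = 0.979432, PV = 7.345739
  t = 2.0000: CF_t = 7.500000, DF = 0.959287, PV = 7.194652
  t = 3.0000: CF_t = 7.500000, DF = 0.939556, PV = 7.046672
  t = 4.0000: CF_t = 7.500000, DF = 0.920231, PV = 6.901735
  t = 5.0000: CF_t = 7.500000, DF = 0.901304, PV = 6.759780
  t = 6.0000: CF_t = 7.500000, DF = 0.882766, PV = 6.620744
  t = 7.0000: CF_t = 7.500000, DF = 0.864609, PV = 6.484568
  t = 8.0000: CF_t = 7.500000, DF = 0.846826, PV = 6.351193
  t = 9.0000: CF_t = 7.500000, DF = 0.829408, PV = 6.220561
  t = 10.0000: CF_t = 107.500000, DF = 0.812349, PV = 87.327503
Price P = sum_t PV_t = 148.253148
Macaulay numerator sum_t t * PV_t:
  t * PV_t at t = 1.0000: 7.345739
  t * PV_t at t = 2.0000: 14.389304
  t * PV_t at t = 3.0000: 21.140015
  t * PV_t at t = 4.0000: 27.606941
  t * PV_t at t = 5.0000: 33.798899
  t * PV_t at t = 6.0000: 39.724465
  t * PV_t at t = 7.0000: 45.391978
  t * PV_t at t = 8.0000: 50.809546
  t * PV_t at t = 9.0000: 55.985053
  t * PV_t at t = 10.0000: 873.275032
Macaulay duration D = (sum_t t * PV_t) / P = 1169.466973 / 148.253148 = 7.888311

Answer: Macaulay duration = 7.8883 years


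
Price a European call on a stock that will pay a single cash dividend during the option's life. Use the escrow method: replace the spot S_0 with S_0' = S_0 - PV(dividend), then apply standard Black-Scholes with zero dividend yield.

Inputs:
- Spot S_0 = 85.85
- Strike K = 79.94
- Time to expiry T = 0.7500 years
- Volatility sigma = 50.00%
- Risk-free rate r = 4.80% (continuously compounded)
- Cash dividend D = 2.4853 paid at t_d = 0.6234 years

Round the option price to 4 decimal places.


PV(D) = D * exp(-r * t_d) = 2.4853 * 0.97052007 = 2.41203352
S_0' = S_0 - PV(D) = 85.8500 - 2.41203352 = 83.43796648
d1 = (ln(S_0'/K) + (r + sigma^2/2)*T) / (sigma*sqrt(T)) = 0.39854971
d2 = d1 - sigma*sqrt(T) = -0.03446299
exp(-rT) = 0.96464029
N(d1) = 0.65488749; N(d2) = 0.48625398
C = S_0' * N(d1) - K * exp(-rT) * N(d2) = 83.43796648 * 0.65488749 - 79.9400 * 0.96464029 * 0.48625398 = 17.1458

Answer: Price = 17.1458


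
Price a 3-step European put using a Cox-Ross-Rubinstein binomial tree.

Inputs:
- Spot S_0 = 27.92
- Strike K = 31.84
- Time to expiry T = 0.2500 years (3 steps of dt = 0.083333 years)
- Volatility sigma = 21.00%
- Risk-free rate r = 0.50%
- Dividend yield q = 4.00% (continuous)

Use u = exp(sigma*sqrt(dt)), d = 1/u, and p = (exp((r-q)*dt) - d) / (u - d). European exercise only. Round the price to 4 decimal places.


dt = T/N = 0.083333
u = exp(sigma*sqrt(dt)) = 1.062497; d = 1/u = 0.941179
p = (exp((r-q)*dt) - d) / (u - d) = 0.460843
Discount per step: exp(-r*dt) = 0.999583
Stock lattice S(k, i) with i counting down-moves:
  k=0: S(0,0) = 27.9200
  k=1: S(1,0) = 29.6649; S(1,1) = 26.2777
  k=2: S(2,0) = 31.5189; S(2,1) = 27.9200; S(2,2) = 24.7320
  k=3: S(3,0) = 33.4887; S(3,1) = 29.6649; S(3,2) = 26.2777; S(3,3) = 23.2773
Terminal payoffs V(N, i) = max(K - S_T, 0):
  V(3,0) = 0.000000; V(3,1) = 2.175084; V(3,2) = 5.562278; V(3,3) = 8.562716
Backward induction: V(k, i) = exp(-r*dt) * [p * V(k+1, i) + (1-p) * V(k+1, i+1)].
  V(2,0) = exp(-r*dt) * [p*0.000000 + (1-p)*2.175084] = 1.172224
  V(2,1) = exp(-r*dt) * [p*2.175084 + (1-p)*5.562278] = 3.999648
  V(2,2) = exp(-r*dt) * [p*5.562278 + (1-p)*8.562716] = 7.176995
  V(1,0) = exp(-r*dt) * [p*1.172224 + (1-p)*3.999648] = 2.695527
  V(1,1) = exp(-r*dt) * [p*3.999648 + (1-p)*7.176995] = 5.710358
  V(0,0) = exp(-r*dt) * [p*2.695527 + (1-p)*5.710358] = 4.319195

Answer: Price = V(0,0) = 4.3192


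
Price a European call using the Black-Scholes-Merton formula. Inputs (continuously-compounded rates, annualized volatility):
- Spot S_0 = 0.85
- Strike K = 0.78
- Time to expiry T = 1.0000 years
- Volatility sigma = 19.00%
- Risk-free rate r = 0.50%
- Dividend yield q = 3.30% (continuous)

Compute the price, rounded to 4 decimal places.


d1 = (ln(S/K) + (r - q + 0.5*sigma^2) * T) / (sigma * sqrt(T)) = 0.39996016
d2 = d1 - sigma * sqrt(T) = 0.20996016
exp(-rT) = 0.99501248; exp(-qT) = 0.96753856
C = S_0 * exp(-qT) * N(d1) - K * exp(-rT) * N(d2)
N(d1) = 0.65540707; N(d2) = 0.58315061
C = 0.8500 * 0.96753856 * 0.65540707 - 0.7800 * 0.99501248 * 0.58315061 = 0.0864

Answer: Price = 0.0864


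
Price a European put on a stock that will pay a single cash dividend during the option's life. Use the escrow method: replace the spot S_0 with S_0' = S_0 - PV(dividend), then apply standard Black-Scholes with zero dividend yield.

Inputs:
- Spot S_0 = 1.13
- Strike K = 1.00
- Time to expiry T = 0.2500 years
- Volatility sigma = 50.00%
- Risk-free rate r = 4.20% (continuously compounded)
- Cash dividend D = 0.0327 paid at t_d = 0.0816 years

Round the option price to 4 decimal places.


Answer: Price = 0.0586

Derivation:
PV(D) = D * exp(-r * t_d) = 0.0327 * 0.99657867 = 0.03258812
S_0' = S_0 - PV(D) = 1.1300 - 0.03258812 = 1.09741188
d1 = (ln(S_0'/K) + (r + sigma^2/2)*T) / (sigma*sqrt(T)) = 0.53881828
d2 = d1 - sigma*sqrt(T) = 0.28881828
exp(-rT) = 0.98955493
N(-d1) = 0.29500613; N(-d2) = 0.38636022
P = K * exp(-rT) * N(-d2) - S_0' * N(-d1) = 1.0000 * 0.98955493 * 0.38636022 - 1.09741188 * 0.29500613 = 0.0586


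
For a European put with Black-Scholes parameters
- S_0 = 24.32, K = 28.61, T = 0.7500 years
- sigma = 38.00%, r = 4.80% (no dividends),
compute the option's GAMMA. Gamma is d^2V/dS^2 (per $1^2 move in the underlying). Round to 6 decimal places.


d1 = -0.2197190012; d2 = -0.5488086547
phi(d1) = 0.3894278170; exp(-qT) = 1.0000000000; exp(-rT) = 0.9646402935
Gamma = exp(-qT) * phi(d1) / (S * sigma * sqrt(T)) = 1.0000000000 * 0.3894278170 / (24.3200 * 0.3800 * 0.8660254038) = 0.048657

Answer: Gamma = 0.048657


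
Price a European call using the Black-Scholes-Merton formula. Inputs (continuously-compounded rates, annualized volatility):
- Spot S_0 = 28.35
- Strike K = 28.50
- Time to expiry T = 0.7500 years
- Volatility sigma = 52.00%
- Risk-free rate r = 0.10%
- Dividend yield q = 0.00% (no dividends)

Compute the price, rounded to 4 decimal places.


Answer: Price = 4.9980

Derivation:
d1 = (ln(S/K) + (r - q + 0.5*sigma^2) * T) / (sigma * sqrt(T)) = 0.21511392
d2 = d1 - sigma * sqrt(T) = -0.23521929
exp(-rT) = 0.99925028; exp(-qT) = 1.00000000
C = S_0 * exp(-qT) * N(d1) - K * exp(-rT) * N(d2)
N(d1) = 0.58516075; N(d2) = 0.40701927
C = 28.3500 * 1.00000000 * 0.58516075 - 28.5000 * 0.99925028 * 0.40701927 = 4.9980


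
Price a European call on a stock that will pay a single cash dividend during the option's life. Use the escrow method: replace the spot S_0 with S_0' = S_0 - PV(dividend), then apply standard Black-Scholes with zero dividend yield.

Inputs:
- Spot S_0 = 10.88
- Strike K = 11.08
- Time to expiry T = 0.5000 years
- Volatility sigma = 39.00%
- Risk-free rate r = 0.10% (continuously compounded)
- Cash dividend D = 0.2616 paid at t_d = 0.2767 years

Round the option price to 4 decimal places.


PV(D) = D * exp(-r * t_d) = 0.2616 * 0.99972334 = 0.26152763
S_0' = S_0 - PV(D) = 10.8800 - 0.26152763 = 10.61847237
d1 = (ln(S_0'/K) + (r + sigma^2/2)*T) / (sigma*sqrt(T)) = -0.01458279
d2 = d1 - sigma*sqrt(T) = -0.29035443
exp(-rT) = 0.99950012
N(d1) = 0.49418251; N(d2) = 0.38577255
C = S_0' * N(d1) - K * exp(-rT) * N(d2) = 10.61847237 * 0.49418251 - 11.0800 * 0.99950012 * 0.38577255 = 0.9752

Answer: Price = 0.9752
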